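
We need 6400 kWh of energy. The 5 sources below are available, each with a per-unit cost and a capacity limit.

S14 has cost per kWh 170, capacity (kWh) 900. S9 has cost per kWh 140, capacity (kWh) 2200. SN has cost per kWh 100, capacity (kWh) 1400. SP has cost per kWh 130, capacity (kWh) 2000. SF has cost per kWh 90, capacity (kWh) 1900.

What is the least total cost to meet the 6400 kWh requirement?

725000

Fill from the cheapest source first.
SF (90): use full 1900 ; 4500 kWh to go.
SN (100): use full 1400 ; 3100 kWh to go.
Take 2000 from SP at 130 ; need 1100 more.
S9 (140): take the remaining 1100 ; done.
S14: unused.
Cost = 1900×90 + 1400×100 + 2000×130 + 1100×140 = 725000.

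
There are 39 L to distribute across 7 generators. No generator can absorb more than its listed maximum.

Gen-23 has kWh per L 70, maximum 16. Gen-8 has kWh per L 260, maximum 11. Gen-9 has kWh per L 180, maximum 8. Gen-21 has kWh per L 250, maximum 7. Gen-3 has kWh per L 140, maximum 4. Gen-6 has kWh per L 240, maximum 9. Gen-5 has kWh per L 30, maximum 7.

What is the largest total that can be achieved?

Rank by kWh per L: Gen-8 260 > Gen-21 250 > Gen-6 240 > Gen-9 180 > Gen-3 140 > Gen-23 70 > Gen-5 30.
Give Gen-8 11 to hit its cap of 11 ; 28 left.
Give Gen-21 7 to hit its cap of 7 ; 21 left.
Gen-6: +9 to 9 (cap) ; 12 left.
Gen-9: +8 to 8 (cap) ; 4 left.
Gen-3 takes 4 to reach its cap of 4 ; 0 left.
Total = 260×11 + 180×8 + 250×7 + 140×4 + 240×9 = 8770.

8770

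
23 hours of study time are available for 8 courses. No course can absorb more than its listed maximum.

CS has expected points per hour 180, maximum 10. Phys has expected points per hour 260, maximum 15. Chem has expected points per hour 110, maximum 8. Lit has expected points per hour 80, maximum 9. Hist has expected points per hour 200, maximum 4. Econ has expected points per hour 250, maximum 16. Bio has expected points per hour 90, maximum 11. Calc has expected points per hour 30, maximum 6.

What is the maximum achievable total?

Order the courses by expected points per hour: Phys 260 > Econ 250 > Hist 200 > CS 180 > Chem 110 > Bio 90 > Lit 80 > Calc 30.
Phys takes 15 to reach its cap of 15 ; 8 left.
Econ has room for 16 but only 8 remain, so it gets 8.
Total = 260×15 + 250×8 = 5900.

5900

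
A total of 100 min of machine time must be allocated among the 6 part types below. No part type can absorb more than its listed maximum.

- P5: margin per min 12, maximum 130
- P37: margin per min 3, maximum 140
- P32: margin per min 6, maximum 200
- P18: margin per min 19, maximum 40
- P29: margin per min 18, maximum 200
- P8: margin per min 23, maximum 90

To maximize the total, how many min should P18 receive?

10

Highest margin per min first: P8 23 > P18 19 > P29 18 > P5 12 > P32 6 > P37 3.
P8: +90 to 90 (cap) → 10 left.
P18: +10 (room for 40) → 10. Pool exhausted.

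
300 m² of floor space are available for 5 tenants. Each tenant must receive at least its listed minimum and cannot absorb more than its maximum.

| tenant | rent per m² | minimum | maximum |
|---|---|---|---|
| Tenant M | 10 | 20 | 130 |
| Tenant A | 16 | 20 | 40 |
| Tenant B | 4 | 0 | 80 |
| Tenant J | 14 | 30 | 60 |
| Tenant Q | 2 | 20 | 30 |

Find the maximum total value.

Meeting every minimum uses 20+20+0+30+20 = 90 m², leaving 210.
Order the tenants by rent per m²: Tenant A 16 > Tenant J 14 > Tenant M 10 > Tenant B 4 > Tenant Q 2.
Tenant A: +20 to 40 (cap) ; 190 left.
Tenant J takes 30 more to reach its cap of 60 ; 160 left.
Tenant M takes 110 more to reach its cap of 130 ; 50 left.
Only 50 left; Tenant B takes them to reach 50.
Total = 10×130 + 16×40 + 4×50 + 14×60 + 2×20 = 3020.

3020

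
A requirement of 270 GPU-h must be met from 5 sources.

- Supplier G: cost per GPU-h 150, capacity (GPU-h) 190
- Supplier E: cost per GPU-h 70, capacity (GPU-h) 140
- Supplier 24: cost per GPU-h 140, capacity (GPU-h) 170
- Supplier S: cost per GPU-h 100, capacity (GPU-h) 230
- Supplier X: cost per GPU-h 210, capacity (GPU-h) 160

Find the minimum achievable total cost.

Cheapest first:
Take 140 from Supplier E at 70 → need 130 more.
Supplier S at 100: take 130 of its 230 → requirement met.
Supplier 24, Supplier G, Supplier X: unused.
Cost = 140×70 + 130×100 = 22800.

22800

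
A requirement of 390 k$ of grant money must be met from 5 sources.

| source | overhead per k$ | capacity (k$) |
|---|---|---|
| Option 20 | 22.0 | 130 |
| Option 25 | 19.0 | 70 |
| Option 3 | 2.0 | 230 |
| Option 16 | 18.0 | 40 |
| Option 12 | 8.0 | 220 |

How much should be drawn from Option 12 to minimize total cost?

Use sources in increasing cost order.
Option 3 (2.0): use full 230 ; 160 k$ to go.
Option 12 at 8.0: take 160 of its 220 ; requirement met.
Option 16, Option 25, Option 20: unused.

160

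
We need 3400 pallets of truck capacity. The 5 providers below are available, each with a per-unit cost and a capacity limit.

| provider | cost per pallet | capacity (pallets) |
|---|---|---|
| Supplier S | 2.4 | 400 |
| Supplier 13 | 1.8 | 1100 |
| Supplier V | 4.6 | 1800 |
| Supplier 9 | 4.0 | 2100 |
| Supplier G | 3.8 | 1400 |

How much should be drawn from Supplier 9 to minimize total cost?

500

Use providers in increasing cost order.
Supplier 13 (1.8): use full 1100 ; 2300 pallets to go.
Supplier S (2.4): use full 400 ; 1900 pallets to go.
Supplier G (3.8): use full 1400 ; 500 pallets to go.
Supplier 9 at 4.0: take 500 of its 2100 ; requirement met.
Supplier V: unused.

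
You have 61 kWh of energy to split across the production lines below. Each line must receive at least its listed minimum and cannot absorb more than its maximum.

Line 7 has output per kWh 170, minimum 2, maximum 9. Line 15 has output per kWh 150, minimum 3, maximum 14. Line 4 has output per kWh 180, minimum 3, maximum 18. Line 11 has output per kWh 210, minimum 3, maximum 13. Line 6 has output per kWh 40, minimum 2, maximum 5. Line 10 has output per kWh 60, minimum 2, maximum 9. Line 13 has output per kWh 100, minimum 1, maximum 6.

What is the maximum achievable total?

Meeting every minimum uses 2+3+3+3+2+2+1 = 16 kWh, leaving 45.
Highest output per kWh first: Line 11 210 > Line 4 180 > Line 7 170 > Line 15 150 > Line 13 100 > Line 10 60 > Line 6 40.
Line 11 takes 10 more to reach its cap of 13 — 35 left.
Give Line 4 15 more to hit its cap of 18 — 20 left.
Line 7 takes 7 more to reach its cap of 9 — 13 left.
Give Line 15 11 more to hit its cap of 14 — 2 left.
Line 13: +2 (room for 5) → 3. Pool exhausted.
Total = 170×9 + 150×14 + 180×18 + 210×13 + 40×2 + 60×2 + 100×3 = 10100.

10100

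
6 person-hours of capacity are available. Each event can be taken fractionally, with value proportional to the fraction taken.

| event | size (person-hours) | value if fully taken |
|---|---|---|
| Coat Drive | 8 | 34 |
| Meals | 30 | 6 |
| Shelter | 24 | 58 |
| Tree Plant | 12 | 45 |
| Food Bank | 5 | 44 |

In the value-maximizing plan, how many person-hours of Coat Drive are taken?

1

Rank by value-to-size ratio: Food Bank 44/5≈8.8, Coat Drive 34/8≈4.25, Tree Plant 45/12≈3.75, Shelter 58/24≈2.42, Meals 6/30≈0.2.
All 5 person-hours of Food Bank fit (value 44) → 1 remain.
Only 1 person-hours remain; take 1/8 of Coat Drive for value 34×1/8 = 4.25.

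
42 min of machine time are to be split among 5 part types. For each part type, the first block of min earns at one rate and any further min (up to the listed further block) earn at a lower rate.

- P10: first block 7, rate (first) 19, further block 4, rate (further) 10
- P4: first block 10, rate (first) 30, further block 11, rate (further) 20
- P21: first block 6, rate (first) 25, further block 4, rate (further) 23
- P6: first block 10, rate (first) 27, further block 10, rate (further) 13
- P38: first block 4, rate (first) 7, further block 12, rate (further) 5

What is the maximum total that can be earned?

Treat each block as its own option and order by rate: P4/first 30 > P6/first 27 > P21/first 25 > P21/second 23 > P4/second 20 > P10/first 19 > P6/second 13 > P10/second 10 > P38/first 7 > P38/second 5.
Fill P4 first block (10 at 30) — 32 left.
P6/first (27): +10 — 22 left.
P21/first (25): +6 — 16 left.
P21 second at 23: fill all 4 — 12 left.
P4 second at 20: fill all 11 — 1 left.
P10 first at 19: only 1 left, fill 1.
Total = 30×10 + 27×10 + 25×6 + 23×4 + 20×11 + 19×1 = 1051.

1051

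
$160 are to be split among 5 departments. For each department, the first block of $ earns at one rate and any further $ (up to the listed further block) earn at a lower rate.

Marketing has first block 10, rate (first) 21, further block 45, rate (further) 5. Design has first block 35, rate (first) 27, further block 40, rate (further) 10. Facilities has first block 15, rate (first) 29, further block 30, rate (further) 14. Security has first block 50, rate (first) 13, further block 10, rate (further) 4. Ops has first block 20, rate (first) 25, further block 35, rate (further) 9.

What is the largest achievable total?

3160

Rank every tier by rate: Facilities/T1 29 > Design/T1 27 > Ops/T1 25 > Marketing/T1 21 > Facilities/T2 14 > Security/T1 13 > Design/T2 10 > Ops/T2 9 > Marketing/T2 5 > Security/T2 4.
Facilities/T1 (29): +15 ; 145 left.
Design/T1 (27): +35 ; 110 left.
Fill Ops T1 block (20 at 25) ; 90 left.
Marketing/T1 (21): +10 ; 80 left.
Fill Facilities T2 block (30 at 14) ; 50 left.
Security/T1 (13): +50 ; 0 left.
Total = 29×15 + 27×35 + 25×20 + 21×10 + 14×30 + 13×50 = 3160.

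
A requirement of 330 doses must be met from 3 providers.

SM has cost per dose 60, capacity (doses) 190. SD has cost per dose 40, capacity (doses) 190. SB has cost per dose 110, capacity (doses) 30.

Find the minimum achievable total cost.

16000

Cheapest first:
Take 190 from SD at 40 → need 140 more.
SM at 60: take 140 of its 190 → requirement met.
SB: unused.
Cost = 190×40 + 140×60 = 16000.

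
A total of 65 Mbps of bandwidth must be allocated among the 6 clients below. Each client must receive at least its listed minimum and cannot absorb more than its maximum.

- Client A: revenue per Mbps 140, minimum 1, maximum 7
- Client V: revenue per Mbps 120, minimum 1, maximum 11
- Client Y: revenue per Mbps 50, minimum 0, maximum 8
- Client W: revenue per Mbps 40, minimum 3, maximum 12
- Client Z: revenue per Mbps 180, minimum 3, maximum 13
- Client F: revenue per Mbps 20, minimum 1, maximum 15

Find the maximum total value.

Meeting every minimum uses 1+1+0+3+3+1 = 9 Mbps, leaving 56.
Highest revenue per Mbps first: Client Z 180 > Client A 140 > Client V 120 > Client Y 50 > Client W 40 > Client F 20.
Client Z: +10 to 13 (cap) ; 46 left.
Client A: +6 to 7 (cap) ; 40 left.
Client V takes 10 more to reach its cap of 11 ; 30 left.
Give Client Y 8 more to hit its cap of 8 ; 22 left.
Client W: +9 to 12 (cap) ; 13 left.
Only 13 left; Client F takes them to reach 14.
Total = 140×7 + 120×11 + 50×8 + 40×12 + 180×13 + 20×14 = 5800.

5800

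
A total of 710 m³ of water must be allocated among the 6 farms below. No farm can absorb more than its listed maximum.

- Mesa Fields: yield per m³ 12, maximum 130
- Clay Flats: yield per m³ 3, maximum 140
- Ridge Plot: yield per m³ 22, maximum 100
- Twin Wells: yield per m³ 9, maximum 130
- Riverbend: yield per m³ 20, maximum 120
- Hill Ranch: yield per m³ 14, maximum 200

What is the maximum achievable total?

10220

Order the farms by yield per m³: Ridge Plot 22 > Riverbend 20 > Hill Ranch 14 > Mesa Fields 12 > Twin Wells 9 > Clay Flats 3.
Ridge Plot: +100 to 100 (cap) — 610 left.
Give Riverbend 120 to hit its cap of 120 — 490 left.
Hill Ranch takes 200 to reach its cap of 200 — 290 left.
Give Mesa Fields 130 to hit its cap of 130 — 160 left.
Twin Wells: +130 to 130 (cap) — 30 left.
Only 30 left; Clay Flats takes them to reach 30.
Total = 12×130 + 3×30 + 22×100 + 9×130 + 20×120 + 14×200 = 10220.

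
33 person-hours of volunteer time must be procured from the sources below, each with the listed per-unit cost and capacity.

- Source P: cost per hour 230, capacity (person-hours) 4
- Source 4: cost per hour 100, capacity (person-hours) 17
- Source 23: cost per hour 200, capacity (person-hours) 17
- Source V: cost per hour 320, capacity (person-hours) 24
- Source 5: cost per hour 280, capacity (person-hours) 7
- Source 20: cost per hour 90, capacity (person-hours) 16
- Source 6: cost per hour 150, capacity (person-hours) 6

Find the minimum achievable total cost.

Cheapest first:
Take 16 from Source 20 at 90 ; need 17 more.
Source 4 at 100: take all 17 person-hours ; 0 still needed.
Source 6, Source 23, Source P, Source 5, Source V: unused.
Cost = 16×90 + 17×100 = 3140.

3140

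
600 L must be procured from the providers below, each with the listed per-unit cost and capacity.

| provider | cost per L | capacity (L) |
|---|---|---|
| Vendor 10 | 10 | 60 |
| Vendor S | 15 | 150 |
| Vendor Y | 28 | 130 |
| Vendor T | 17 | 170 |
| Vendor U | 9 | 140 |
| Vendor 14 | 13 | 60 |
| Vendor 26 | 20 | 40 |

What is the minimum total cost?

Use providers in increasing cost order.
Vendor U (9): use full 140 — 460 L to go.
Vendor 10 (10): use full 60 — 400 L to go.
Vendor 14 (13): use full 60 — 340 L to go.
Vendor S at 15: take all 150 L — 190 still needed.
Vendor T at 17: take all 170 L — 20 still needed.
Vendor 26 at 20: take 20 of its 40 — requirement met.
Vendor Y: unused.
Cost = 140×9 + 60×10 + 60×13 + 150×15 + 170×17 + 20×20 = 8180.

8180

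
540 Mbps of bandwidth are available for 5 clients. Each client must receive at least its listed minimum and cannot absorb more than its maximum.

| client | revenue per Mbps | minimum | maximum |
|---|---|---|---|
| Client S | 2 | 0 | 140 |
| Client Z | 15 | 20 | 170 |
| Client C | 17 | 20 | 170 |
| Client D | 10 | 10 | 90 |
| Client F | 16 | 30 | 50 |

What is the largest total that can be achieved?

7260

Meeting every minimum uses 0+20+20+10+30 = 80 Mbps, leaving 460.
Highest revenue per Mbps first: Client C 17 > Client F 16 > Client Z 15 > Client D 10 > Client S 2.
Client C: +150 to 170 (cap) ; 310 left.
Client F takes 20 more to reach its cap of 50 ; 290 left.
Client Z takes 150 more to reach its cap of 170 ; 140 left.
Client D takes 80 more to reach its cap of 90 ; 60 left.
Only 60 left; Client S takes them to reach 60.
Total = 2×60 + 15×170 + 17×170 + 10×90 + 16×50 = 7260.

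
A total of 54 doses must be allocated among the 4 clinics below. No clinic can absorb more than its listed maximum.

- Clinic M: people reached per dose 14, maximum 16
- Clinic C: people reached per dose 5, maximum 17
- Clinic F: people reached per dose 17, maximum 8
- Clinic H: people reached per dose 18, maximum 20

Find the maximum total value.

770

Rank by people reached per dose: Clinic H 18 > Clinic F 17 > Clinic M 14 > Clinic C 5.
Clinic H takes 20 to reach its cap of 20 ; 34 left.
Clinic F: +8 to 8 (cap) ; 26 left.
Clinic M: +16 to 16 (cap) ; 10 left.
Clinic C: +10 (room for 17) → 10. Pool exhausted.
Total = 14×16 + 5×10 + 17×8 + 18×20 = 770.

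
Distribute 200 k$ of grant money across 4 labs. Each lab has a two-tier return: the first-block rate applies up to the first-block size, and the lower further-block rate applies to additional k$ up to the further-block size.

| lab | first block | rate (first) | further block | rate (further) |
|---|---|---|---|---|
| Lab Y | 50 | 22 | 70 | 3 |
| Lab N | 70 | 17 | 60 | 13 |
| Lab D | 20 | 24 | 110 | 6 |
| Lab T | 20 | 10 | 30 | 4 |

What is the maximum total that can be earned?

Order all 8 blocks by rate: Lab D/tier1 24 > Lab Y/tier1 22 > Lab N/tier1 17 > Lab N/tier2 13 > Lab T/tier1 10 > Lab D/tier2 6 > Lab T/tier2 4 > Lab Y/tier2 3.
Fill Lab D tier1 block (20 at 24) — 180 left.
Lab Y tier1 at 22: fill all 50 — 130 left.
Fill Lab N tier1 block (70 at 17) — 60 left.
Lab N tier2 at 13: fill all 60 — 0 left.
Total = 24×20 + 22×50 + 17×70 + 13×60 = 3550.

3550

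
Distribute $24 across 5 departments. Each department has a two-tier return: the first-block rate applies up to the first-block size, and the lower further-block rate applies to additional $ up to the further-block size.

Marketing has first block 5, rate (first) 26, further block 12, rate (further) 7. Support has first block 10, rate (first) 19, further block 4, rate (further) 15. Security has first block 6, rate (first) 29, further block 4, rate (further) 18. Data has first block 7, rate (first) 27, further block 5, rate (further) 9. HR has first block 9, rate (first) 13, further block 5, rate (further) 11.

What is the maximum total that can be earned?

607

Treat each block as its own option and order by rate: Security/T1 29 > Data/T1 27 > Marketing/T1 26 > Support/T1 19 > Security/T2 18 > Support/T2 15 > HR/T1 13 > HR/T2 11 > Data/T2 9 > Marketing/T2 7.
Security T1 at 29: fill all 6 ; 18 left.
Fill Data T1 block (7 at 27) ; 11 left.
Fill Marketing T1 block (5 at 26) ; 6 left.
6 remain; put them into Support T1 at 19.
Total = 29×6 + 27×7 + 26×5 + 19×6 = 607.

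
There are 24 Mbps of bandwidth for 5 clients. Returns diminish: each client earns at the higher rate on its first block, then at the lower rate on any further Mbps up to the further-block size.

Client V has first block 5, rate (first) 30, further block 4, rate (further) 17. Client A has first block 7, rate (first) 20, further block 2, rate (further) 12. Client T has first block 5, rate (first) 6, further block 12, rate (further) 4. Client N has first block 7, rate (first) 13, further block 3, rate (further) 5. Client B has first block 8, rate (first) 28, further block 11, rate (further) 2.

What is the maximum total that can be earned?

Order all 10 blocks by rate: Client V/tier1 30 > Client B/tier1 28 > Client A/tier1 20 > Client V/tier2 17 > Client N/tier1 13 > Client A/tier2 12 > Client T/tier1 6 > Client N/tier2 5 > Client T/tier2 4 > Client B/tier2 2.
Fill Client V tier1 block (5 at 30) — 19 left.
Client B tier1 at 28: fill all 8 — 11 left.
Client A/tier1 (20): +7 — 4 left.
Fill Client V tier2 block (4 at 17) — 0 left.
Total = 30×5 + 28×8 + 20×7 + 17×4 = 582.

582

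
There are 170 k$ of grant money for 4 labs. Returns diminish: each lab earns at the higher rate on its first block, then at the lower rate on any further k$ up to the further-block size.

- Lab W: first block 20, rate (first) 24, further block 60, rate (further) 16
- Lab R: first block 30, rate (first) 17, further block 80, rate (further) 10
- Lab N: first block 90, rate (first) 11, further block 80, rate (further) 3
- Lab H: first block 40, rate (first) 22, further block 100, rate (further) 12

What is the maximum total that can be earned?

3070

Treat each block as its own option and order by rate: Lab W/first 24 > Lab H/first 22 > Lab R/first 17 > Lab W/second 16 > Lab H/second 12 > Lab N/first 11 > Lab R/second 10 > Lab N/second 3.
Lab W/first (24): +20 ; 150 left.
Lab H/first (22): +40 ; 110 left.
Fill Lab R first block (30 at 17) ; 80 left.
Lab W/second (16): +60 ; 20 left.
Lab H second at 12: only 20 left, fill 20.
Total = 24×20 + 22×40 + 17×30 + 16×60 + 12×20 = 3070.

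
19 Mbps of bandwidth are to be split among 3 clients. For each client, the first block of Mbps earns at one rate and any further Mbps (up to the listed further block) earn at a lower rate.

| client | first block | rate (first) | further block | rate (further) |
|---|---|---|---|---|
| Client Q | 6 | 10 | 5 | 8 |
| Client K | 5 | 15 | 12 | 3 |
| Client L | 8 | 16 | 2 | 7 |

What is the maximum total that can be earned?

263

Treat each block as its own option and order by rate: Client L/first 16 > Client K/first 15 > Client Q/first 10 > Client Q/second 8 > Client L/second 7 > Client K/second 3.
Client L first at 16: fill all 8 ; 11 left.
Client K/first (15): +5 ; 6 left.
Client Q/first (10): +6 ; 0 left.
Total = 16×8 + 15×5 + 10×6 = 263.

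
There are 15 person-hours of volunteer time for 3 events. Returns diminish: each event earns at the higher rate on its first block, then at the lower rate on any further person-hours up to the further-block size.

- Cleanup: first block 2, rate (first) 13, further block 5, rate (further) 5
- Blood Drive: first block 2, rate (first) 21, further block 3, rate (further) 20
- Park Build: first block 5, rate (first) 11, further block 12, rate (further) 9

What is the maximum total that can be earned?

210

Treat each block as its own option and order by rate: Blood Drive/first 21 > Blood Drive/second 20 > Cleanup/first 13 > Park Build/first 11 > Park Build/second 9 > Cleanup/second 5.
Blood Drive first at 21: fill all 2 — 13 left.
Blood Drive/second (20): +3 — 10 left.
Cleanup first at 13: fill all 2 — 8 left.
Park Build/first (11): +5 — 3 left.
Park Build second at 9: only 3 left, fill 3.
Total = 21×2 + 20×3 + 13×2 + 11×5 + 9×3 = 210.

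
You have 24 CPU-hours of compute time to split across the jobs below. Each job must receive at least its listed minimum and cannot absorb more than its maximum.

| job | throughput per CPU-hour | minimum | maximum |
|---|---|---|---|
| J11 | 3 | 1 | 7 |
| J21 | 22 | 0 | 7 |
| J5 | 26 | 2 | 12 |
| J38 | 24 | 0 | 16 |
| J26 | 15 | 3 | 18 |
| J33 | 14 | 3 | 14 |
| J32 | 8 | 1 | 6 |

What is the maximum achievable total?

Meeting every minimum uses 1+0+2+0+3+3+1 = 10 CPU-hours, leaving 14.
Rank by throughput per CPU-hour: J5 26 > J38 24 > J21 22 > J26 15 > J33 14 > J32 8 > J11 3.
J5: +10 to 12 (cap) — 4 left.
J38 has room for 16 more but only 4 remain, so it gets 4.
Total = 3×1 + 26×12 + 24×4 + 15×3 + 14×3 + 8×1 = 506.

506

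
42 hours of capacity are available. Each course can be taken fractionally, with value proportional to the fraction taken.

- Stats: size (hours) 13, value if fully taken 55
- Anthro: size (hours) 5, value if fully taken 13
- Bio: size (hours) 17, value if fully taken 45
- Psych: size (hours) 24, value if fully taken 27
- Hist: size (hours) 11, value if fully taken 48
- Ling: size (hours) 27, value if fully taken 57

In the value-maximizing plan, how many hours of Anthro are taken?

Rank by value-to-size ratio: Hist 48/11≈4.36, Stats 55/13≈4.23, Bio 45/17≈2.65, Anthro 13/5≈2.6, Ling 57/27≈2.11, Psych 27/24≈1.12.
Hist: take in full, 11 hours for value 48 ; 31 left.
Take all of Stats (13 hours, value 55) ; 18 hours left.
Bio: take in full, 17 hours for value 45 ; 1 left.
Fill the last 1 hours with part of Anthro: 1/5 of it earns 2.6.

1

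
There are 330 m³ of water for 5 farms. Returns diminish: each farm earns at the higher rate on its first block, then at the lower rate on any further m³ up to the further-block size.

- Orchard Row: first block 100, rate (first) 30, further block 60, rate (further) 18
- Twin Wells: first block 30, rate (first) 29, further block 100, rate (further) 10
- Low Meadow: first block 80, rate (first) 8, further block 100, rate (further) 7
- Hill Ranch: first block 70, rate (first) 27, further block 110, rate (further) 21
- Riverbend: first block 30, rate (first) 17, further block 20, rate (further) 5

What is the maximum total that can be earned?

8430

Treat each block as its own option and order by rate: Orchard Row/T1 30 > Twin Wells/T1 29 > Hill Ranch/T1 27 > Hill Ranch/T2 21 > Orchard Row/T2 18 > Riverbend/T1 17 > Twin Wells/T2 10 > Low Meadow/T1 8 > Low Meadow/T2 7 > Riverbend/T2 5.
Orchard Row T1 at 30: fill all 100 ; 230 left.
Fill Twin Wells T1 block (30 at 29) ; 200 left.
Hill Ranch/T1 (27): +70 ; 130 left.
Hill Ranch/T2 (21): +110 ; 20 left.
20 remain; put them into Orchard Row T2 at 18.
Total = 30×100 + 29×30 + 27×70 + 21×110 + 18×20 = 8430.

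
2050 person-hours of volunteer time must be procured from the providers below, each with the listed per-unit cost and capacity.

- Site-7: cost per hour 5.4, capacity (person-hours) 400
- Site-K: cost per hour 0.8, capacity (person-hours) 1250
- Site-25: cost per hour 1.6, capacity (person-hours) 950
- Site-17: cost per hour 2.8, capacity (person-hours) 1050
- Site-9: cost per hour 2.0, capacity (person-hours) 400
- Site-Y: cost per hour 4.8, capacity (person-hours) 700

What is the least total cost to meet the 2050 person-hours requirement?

2280

Use providers in increasing cost order.
Site-K at 0.8: take all 1250 person-hours — 800 still needed.
Site-25 (1.6): take the remaining 800 — done.
Site-9, Site-17, Site-Y, Site-7: unused.
Cost = 1250×0.8 + 800×1.6 = 2280.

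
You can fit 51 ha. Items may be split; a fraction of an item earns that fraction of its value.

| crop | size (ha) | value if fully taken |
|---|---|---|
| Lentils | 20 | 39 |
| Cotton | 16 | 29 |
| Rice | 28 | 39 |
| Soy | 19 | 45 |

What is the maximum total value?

105.75

Sort by value density: Soy 45/19≈2.37, Lentils 39/20≈1.95, Cotton 29/16≈1.81, Rice 39/28≈1.39.
All 19 ha of Soy fit (value 45) ; 32 remain.
Lentils: take in full, 20 ha for value 39 ; 12 left.
Only 12 ha remain; take 12/16 of Cotton for value 29×12/16 = 21.75.
Total value = 105.75.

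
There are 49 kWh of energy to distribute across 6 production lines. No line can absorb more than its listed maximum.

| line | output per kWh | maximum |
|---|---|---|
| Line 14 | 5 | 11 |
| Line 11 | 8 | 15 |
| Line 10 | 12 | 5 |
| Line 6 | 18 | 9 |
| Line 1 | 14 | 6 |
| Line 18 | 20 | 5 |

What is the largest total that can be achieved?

Rank by output per kWh: Line 18 20 > Line 6 18 > Line 1 14 > Line 10 12 > Line 11 8 > Line 14 5.
Line 18 takes 5 to reach its cap of 5 → 44 left.
Give Line 6 9 to hit its cap of 9 → 35 left.
Line 1 takes 6 to reach its cap of 6 → 29 left.
Line 10: +5 to 5 (cap) → 24 left.
Give Line 11 15 to hit its cap of 15 → 9 left.
Line 14 has room for 11 but only 9 remain, so it gets 9.
Total = 5×9 + 8×15 + 12×5 + 18×9 + 14×6 + 20×5 = 571.

571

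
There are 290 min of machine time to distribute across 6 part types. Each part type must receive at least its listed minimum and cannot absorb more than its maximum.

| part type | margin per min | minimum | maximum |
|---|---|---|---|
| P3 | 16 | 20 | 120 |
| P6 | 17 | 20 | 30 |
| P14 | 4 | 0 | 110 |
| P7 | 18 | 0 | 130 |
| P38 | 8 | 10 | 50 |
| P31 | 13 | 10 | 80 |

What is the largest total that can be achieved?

Meeting every minimum uses 20+20+0+0+10+10 = 60 min, leaving 230.
Order the part types by margin per min: P7 18 > P6 17 > P3 16 > P31 13 > P38 8 > P14 4.
Give P7 130 more to hit its cap of 130 — 100 left.
Give P6 10 more to hit its cap of 30 — 90 left.
Only 90 left; P3 takes them to reach 110.
Total = 16×110 + 17×30 + 18×130 + 8×10 + 13×10 = 4820.

4820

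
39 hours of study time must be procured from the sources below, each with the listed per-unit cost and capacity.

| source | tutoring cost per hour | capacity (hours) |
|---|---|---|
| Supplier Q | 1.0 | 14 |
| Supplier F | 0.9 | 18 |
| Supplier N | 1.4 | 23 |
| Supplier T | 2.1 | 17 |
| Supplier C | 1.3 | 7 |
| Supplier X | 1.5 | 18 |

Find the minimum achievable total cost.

Use sources in increasing cost order.
Take 18 from Supplier F at 0.9 — need 21 more.
Supplier Q at 1.0: take all 14 hours — 7 still needed.
Supplier C (1.3): use full 7 — 0 hours to go.
Supplier N, Supplier X, Supplier T: unused.
Cost = 18×0.9 + 14×1.0 + 7×1.3 = 39.3.

39.3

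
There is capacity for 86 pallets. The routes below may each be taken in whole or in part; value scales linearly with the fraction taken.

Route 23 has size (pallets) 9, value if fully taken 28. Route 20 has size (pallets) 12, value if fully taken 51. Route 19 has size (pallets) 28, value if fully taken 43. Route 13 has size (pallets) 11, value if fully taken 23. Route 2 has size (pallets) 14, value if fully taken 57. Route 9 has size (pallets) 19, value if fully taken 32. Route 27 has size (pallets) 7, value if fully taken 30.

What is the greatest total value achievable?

Rank by value-to-size ratio: Route 27 30/7≈4.29, Route 20 51/12≈4.25, Route 2 57/14≈4.07, Route 23 28/9≈3.11, Route 13 23/11≈2.09, Route 9 32/19≈1.68, Route 19 43/28≈1.54.
Take all of Route 27 (7 pallets, value 30) → 79 pallets left.
Route 20: take in full, 12 pallets for value 51 → 67 left.
Route 2: take in full, 14 pallets for value 57 → 53 left.
Route 23: take in full, 9 pallets for value 28 → 44 left.
All 11 pallets of Route 13 fit (value 23) → 33 remain.
All 19 pallets of Route 9 fit (value 32) → 14 remain.
Fill the last 14 pallets with part of Route 19: 14/28 of it earns 21.5.
Total value = 242.5.

242.5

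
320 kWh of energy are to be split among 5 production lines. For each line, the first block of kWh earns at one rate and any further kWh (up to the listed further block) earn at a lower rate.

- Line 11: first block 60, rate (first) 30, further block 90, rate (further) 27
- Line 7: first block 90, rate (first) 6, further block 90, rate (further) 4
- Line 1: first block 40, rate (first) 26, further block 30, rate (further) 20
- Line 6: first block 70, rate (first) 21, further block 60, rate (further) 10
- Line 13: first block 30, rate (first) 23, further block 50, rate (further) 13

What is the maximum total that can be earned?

Rank every tier by rate: Line 11/first 30 > Line 11/second 27 > Line 1/first 26 > Line 13/first 23 > Line 6/first 21 > Line 1/second 20 > Line 13/second 13 > Line 6/second 10 > Line 7/first 6 > Line 7/second 4.
Line 11 first at 30: fill all 60 ; 260 left.
Line 11/second (27): +90 ; 170 left.
Line 1/first (26): +40 ; 130 left.
Line 13/first (23): +30 ; 100 left.
Fill Line 6 first block (70 at 21) ; 30 left.
Line 1/second (20): +30 ; 0 left.
Total = 30×60 + 27×90 + 26×40 + 23×30 + 21×70 + 20×30 = 8030.

8030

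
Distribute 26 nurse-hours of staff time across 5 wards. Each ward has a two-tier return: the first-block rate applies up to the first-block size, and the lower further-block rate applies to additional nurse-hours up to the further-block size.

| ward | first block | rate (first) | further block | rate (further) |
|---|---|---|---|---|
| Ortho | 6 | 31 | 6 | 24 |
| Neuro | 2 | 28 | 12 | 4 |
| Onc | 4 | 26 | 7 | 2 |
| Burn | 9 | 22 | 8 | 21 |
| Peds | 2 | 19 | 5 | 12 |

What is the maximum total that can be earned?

666

Order all 10 blocks by rate: Ortho/first 31 > Neuro/first 28 > Onc/first 26 > Ortho/second 24 > Burn/first 22 > Burn/second 21 > Peds/first 19 > Peds/second 12 > Neuro/second 4 > Onc/second 2.
Fill Ortho first block (6 at 31) — 20 left.
Neuro/first (28): +2 — 18 left.
Fill Onc first block (4 at 26) — 14 left.
Fill Ortho second block (6 at 24) — 8 left.
8 remain; put them into Burn first at 22.
Total = 31×6 + 28×2 + 26×4 + 24×6 + 22×8 = 666.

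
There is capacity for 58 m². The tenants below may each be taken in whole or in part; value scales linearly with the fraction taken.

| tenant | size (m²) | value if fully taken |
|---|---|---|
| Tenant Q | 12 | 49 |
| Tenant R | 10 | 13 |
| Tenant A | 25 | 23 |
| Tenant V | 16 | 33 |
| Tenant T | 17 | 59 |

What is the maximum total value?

156.76

Sort by value density: Tenant Q 49/12≈4.08, Tenant T 59/17≈3.47, Tenant V 33/16≈2.06, Tenant R 13/10≈1.3, Tenant A 23/25≈0.92.
All 12 m² of Tenant Q fit (value 49) ; 46 remain.
Take all of Tenant T (17 m², value 59) ; 29 m² left.
Take all of Tenant V (16 m², value 33) ; 13 m² left.
Tenant R: take in full, 10 m² for value 13 ; 3 left.
3 m² left: a 3/25 share of Tenant A gives 23×3/25 = 2.76.
Total value = 156.76.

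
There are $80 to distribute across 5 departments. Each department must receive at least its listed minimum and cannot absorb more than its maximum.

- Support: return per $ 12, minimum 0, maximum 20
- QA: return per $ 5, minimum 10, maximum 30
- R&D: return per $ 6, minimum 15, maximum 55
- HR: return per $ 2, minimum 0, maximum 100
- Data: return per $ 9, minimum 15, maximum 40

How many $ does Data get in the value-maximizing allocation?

Meeting every minimum uses 0+10+15+0+15 = 40 $, leaving 40.
Rank by return per $: Support 12 > Data 9 > R&D 6 > QA 5 > HR 2.
Support takes 20 more to reach its cap of 20 → 20 left.
Only 20 left; Data takes them to reach 35.

35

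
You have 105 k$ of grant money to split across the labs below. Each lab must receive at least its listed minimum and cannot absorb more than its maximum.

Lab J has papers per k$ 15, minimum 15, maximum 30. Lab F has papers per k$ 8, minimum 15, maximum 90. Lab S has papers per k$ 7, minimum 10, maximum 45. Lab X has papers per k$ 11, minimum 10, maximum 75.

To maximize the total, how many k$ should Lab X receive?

50

Meeting every minimum uses 15+15+10+10 = 50 k$, leaving 55.
Rank by papers per k$: Lab J 15 > Lab X 11 > Lab F 8 > Lab S 7.
Lab J: +15 to 30 (cap) ; 40 left.
Lab X has room for 65 more but only 40 remain, so it gets 50.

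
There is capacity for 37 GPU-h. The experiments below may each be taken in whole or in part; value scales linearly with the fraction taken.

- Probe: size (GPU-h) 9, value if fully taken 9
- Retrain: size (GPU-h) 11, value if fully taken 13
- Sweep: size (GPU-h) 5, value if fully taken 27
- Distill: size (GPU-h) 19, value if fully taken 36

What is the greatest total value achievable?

Rank by value-to-size ratio: Sweep 27/5≈5.4, Distill 36/19≈1.89, Retrain 13/11≈1.18, Probe 9/9≈1.
All 5 GPU-h of Sweep fit (value 27) — 32 remain.
Distill: take in full, 19 GPU-h for value 36 — 13 left.
Take all of Retrain (11 GPU-h, value 13) — 2 GPU-h left.
2 GPU-h left: a 2/9 share of Probe gives 9×2/9 = 2.
Total value = 78.

78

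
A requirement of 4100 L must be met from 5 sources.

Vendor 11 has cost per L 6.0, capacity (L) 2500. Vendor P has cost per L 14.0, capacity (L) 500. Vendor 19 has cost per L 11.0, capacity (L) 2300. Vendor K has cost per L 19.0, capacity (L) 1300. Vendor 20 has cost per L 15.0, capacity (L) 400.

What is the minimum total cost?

Fill from the cheapest source first.
Vendor 11 (6.0): use full 2500 — 1600 L to go.
Vendor 19 (11.0): take the remaining 1600 — done.
Vendor P, Vendor 20, Vendor K: unused.
Cost = 2500×6.0 + 1600×11.0 = 32600.

32600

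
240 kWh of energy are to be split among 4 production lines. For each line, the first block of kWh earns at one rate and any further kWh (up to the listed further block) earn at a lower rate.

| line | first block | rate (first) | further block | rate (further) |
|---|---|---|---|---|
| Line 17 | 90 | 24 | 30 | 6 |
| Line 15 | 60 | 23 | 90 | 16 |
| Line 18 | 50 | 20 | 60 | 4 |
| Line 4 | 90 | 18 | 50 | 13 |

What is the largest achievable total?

Rank every tier by rate: Line 17/T1 24 > Line 15/T1 23 > Line 18/T1 20 > Line 4/T1 18 > Line 15/T2 16 > Line 4/T2 13 > Line 17/T2 6 > Line 18/T2 4.
Line 17/T1 (24): +90 ; 150 left.
Line 15/T1 (23): +60 ; 90 left.
Line 18/T1 (20): +50 ; 40 left.
Line 4 T1 at 18: only 40 left, fill 40.
Total = 24×90 + 23×60 + 20×50 + 18×40 = 5260.

5260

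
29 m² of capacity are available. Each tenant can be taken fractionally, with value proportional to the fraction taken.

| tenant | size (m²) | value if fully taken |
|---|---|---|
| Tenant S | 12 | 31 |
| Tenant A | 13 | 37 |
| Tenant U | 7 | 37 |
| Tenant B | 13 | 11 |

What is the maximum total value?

97.25

Best value per unit of size first: Tenant U 37/7≈5.29, Tenant A 37/13≈2.85, Tenant S 31/12≈2.58, Tenant B 11/13≈0.846.
Take all of Tenant U (7 m², value 37) — 22 m² left.
Take all of Tenant A (13 m², value 37) — 9 m² left.
9 m² left: a 9/12 share of Tenant S gives 31×9/12 = 23.25.
Total value = 97.25.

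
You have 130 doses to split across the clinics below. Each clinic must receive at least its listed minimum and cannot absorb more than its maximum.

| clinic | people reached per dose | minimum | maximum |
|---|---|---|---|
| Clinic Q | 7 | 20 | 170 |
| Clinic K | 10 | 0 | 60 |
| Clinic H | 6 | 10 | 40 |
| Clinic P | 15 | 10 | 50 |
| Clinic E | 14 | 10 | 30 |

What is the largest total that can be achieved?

1570

Meeting every minimum uses 20+0+10+10+10 = 50 doses, leaving 80.
Rank by people reached per dose: Clinic P 15 > Clinic E 14 > Clinic K 10 > Clinic Q 7 > Clinic H 6.
Give Clinic P 40 more to hit its cap of 50 → 40 left.
Give Clinic E 20 more to hit its cap of 30 → 20 left.
Clinic K has room for 60 more but only 20 remain, so it gets 20.
Total = 7×20 + 10×20 + 6×10 + 15×50 + 14×30 = 1570.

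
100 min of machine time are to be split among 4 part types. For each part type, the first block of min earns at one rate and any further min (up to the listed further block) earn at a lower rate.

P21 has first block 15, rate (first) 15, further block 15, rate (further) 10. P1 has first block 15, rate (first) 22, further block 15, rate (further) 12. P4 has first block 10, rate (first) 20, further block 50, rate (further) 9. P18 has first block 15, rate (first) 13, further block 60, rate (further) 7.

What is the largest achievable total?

1415

Order all 8 blocks by rate: P1/T1 22 > P4/T1 20 > P21/T1 15 > P18/T1 13 > P1/T2 12 > P21/T2 10 > P4/T2 9 > P18/T2 7.
P1/T1 (22): +15 → 85 left.
P4 T1 at 20: fill all 10 → 75 left.
P21/T1 (15): +15 → 60 left.
Fill P18 T1 block (15 at 13) → 45 left.
Fill P1 T2 block (15 at 12) → 30 left.
P21 T2 at 10: fill all 15 → 15 left.
P4/T2: +15 of 50 at 9; pool empty.
Total = 22×15 + 20×10 + 15×15 + 13×15 + 12×15 + 10×15 + 9×15 = 1415.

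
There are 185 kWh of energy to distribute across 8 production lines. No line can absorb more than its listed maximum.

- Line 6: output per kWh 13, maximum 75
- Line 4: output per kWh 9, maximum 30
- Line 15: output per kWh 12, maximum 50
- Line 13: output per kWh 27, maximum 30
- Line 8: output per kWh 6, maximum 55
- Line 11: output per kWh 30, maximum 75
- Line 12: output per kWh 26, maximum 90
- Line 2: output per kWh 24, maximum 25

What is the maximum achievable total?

5140

Order the production lines by output per kWh: Line 11 30 > Line 13 27 > Line 12 26 > Line 2 24 > Line 6 13 > Line 15 12 > Line 4 9 > Line 8 6.
Line 11 takes 75 to reach its cap of 75 ; 110 left.
Line 13 takes 30 to reach its cap of 30 ; 80 left.
Line 12: +80 (room for 90) → 80. Pool exhausted.
Total = 27×30 + 30×75 + 26×80 = 5140.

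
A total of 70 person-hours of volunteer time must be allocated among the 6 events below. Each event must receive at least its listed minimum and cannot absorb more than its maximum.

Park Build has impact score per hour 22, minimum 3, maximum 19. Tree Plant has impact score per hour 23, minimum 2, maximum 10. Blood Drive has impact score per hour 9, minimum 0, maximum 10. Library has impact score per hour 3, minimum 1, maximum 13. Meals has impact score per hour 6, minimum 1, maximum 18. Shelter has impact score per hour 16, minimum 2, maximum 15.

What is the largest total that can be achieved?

Meeting every minimum uses 3+2+0+1+1+2 = 9 person-hours, leaving 61.
Rank by impact score per hour: Tree Plant 23 > Park Build 22 > Shelter 16 > Blood Drive 9 > Meals 6 > Library 3.
Give Tree Plant 8 more to hit its cap of 10 — 53 left.
Give Park Build 16 more to hit its cap of 19 — 37 left.
Shelter: +13 to 15 (cap) — 24 left.
Give Blood Drive 10 more to hit its cap of 10 — 14 left.
Only 14 left; Meals takes them to reach 15.
Total = 22×19 + 23×10 + 9×10 + 3×1 + 6×15 + 16×15 = 1071.

1071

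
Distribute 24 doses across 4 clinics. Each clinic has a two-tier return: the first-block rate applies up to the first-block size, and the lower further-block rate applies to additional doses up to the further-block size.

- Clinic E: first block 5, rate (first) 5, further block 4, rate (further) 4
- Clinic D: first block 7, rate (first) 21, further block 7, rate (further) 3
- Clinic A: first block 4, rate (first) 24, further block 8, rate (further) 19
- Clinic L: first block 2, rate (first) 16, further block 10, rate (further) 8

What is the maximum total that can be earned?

451

Rank every tier by rate: Clinic A/T1 24 > Clinic D/T1 21 > Clinic A/T2 19 > Clinic L/T1 16 > Clinic L/T2 8 > Clinic E/T1 5 > Clinic E/T2 4 > Clinic D/T2 3.
Fill Clinic A T1 block (4 at 24) — 20 left.
Clinic D T1 at 21: fill all 7 — 13 left.
Clinic A T2 at 19: fill all 8 — 5 left.
Clinic L/T1 (16): +2 — 3 left.
3 remain; put them into Clinic L T2 at 8.
Total = 24×4 + 21×7 + 19×8 + 16×2 + 8×3 = 451.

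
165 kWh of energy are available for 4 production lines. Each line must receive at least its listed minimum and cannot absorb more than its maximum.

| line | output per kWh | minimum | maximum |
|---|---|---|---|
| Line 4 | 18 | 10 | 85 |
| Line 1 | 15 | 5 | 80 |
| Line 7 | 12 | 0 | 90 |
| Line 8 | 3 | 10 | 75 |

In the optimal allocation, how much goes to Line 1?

70

Meeting every minimum uses 10+5+0+10 = 25 kWh, leaving 140.
Order the production lines by output per kWh: Line 4 18 > Line 1 15 > Line 7 12 > Line 8 3.
Line 4: +75 to 85 (cap) ; 65 left.
Line 1: +65 (room for 75) → 70. Pool exhausted.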